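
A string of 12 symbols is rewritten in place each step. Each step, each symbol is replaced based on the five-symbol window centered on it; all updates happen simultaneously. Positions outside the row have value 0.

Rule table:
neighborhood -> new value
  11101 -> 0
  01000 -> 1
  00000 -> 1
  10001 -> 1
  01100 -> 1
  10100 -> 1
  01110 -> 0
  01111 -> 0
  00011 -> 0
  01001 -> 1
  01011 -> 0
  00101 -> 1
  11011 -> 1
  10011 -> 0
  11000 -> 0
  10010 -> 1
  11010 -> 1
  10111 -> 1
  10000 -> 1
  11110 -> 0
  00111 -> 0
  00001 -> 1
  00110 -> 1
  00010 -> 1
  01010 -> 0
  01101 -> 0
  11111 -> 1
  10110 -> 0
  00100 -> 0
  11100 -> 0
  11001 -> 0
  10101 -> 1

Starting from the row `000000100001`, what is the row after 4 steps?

100100101100

step 1: 111111011110
step 2: 001100110000
step 3: 101100110111
step 4: 100100101100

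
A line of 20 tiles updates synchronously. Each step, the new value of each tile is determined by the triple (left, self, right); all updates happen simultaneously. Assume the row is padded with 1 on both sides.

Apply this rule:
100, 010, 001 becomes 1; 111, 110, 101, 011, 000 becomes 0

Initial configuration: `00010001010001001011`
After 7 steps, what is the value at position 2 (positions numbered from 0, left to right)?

1

step 1: 10111011011011111000
step 2: 00000000000000000101
step 3: 10000000000000001100
step 4: 01000000000000010011
step 5: 01100000000000111100
step 6: 00010000000001000011
step 7: 10111000000011100100
position 2 holds 1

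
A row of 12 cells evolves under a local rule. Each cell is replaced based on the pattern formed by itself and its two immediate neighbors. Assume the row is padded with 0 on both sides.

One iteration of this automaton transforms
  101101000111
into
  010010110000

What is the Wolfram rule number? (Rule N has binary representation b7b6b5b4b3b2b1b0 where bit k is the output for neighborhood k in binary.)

position 10: 111 → 0  (bit 7 = 0)
position 3: 110 → 0  (bit 6 = 0)
position 1: 101 → 1  (bit 5 = 1)
position 6: 100 → 1  (bit 4 = 1)
position 2: 011 → 0  (bit 3 = 0)
position 0: 010 → 0  (bit 2 = 0)
position 8: 001 → 0  (bit 1 = 0)
position 7: 000 → 1  (bit 0 = 1)
bits b7..b0 = 00110001 = 49

49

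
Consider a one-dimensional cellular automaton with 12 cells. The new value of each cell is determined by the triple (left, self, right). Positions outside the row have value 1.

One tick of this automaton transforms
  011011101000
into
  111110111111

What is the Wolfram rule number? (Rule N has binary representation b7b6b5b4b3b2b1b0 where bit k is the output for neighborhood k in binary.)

127

position 5: 111 → 0  (bit 7 = 0)
position 2: 110 → 1  (bit 6 = 1)
position 0: 101 → 1  (bit 5 = 1)
position 9: 100 → 1  (bit 4 = 1)
position 1: 011 → 1  (bit 3 = 1)
position 8: 010 → 1  (bit 2 = 1)
position 11: 001 → 1  (bit 1 = 1)
position 10: 000 → 1  (bit 0 = 1)
bits b7..b0 = 01111111 = 127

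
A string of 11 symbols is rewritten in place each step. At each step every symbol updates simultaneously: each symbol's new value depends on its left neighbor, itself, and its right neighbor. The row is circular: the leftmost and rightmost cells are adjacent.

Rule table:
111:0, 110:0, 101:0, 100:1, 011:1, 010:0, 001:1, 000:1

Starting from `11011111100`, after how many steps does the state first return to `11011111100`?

22

10010000011
01101111110
11001000001
00110111111
11100100000
10011011111
01110010000
11001101111
00111001000
11100110111
00011100100
11110011011
00001110010
11111001101
00000111001
11111100110
10000011100
01111110011
01000001110
10111111001
00100000111
11011111100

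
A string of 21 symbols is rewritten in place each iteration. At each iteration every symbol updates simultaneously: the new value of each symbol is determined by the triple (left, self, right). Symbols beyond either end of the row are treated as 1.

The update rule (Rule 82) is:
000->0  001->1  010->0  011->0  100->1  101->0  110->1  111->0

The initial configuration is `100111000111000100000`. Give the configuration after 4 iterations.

111001101001101010001
001110100110100001010
110010011010010010000
011101101001101101001

011101101001101101001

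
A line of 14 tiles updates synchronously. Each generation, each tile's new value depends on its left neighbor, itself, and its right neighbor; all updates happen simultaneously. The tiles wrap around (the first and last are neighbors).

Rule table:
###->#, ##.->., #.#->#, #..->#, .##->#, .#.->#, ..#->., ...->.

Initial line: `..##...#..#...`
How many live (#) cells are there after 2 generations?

8

generation 1: ..#.#..##.##..
generation 2: ..####.#.##.#.
count of #: 8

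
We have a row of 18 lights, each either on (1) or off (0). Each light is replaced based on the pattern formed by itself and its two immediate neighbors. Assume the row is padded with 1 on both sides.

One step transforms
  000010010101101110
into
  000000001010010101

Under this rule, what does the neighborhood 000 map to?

At position 1 the neighborhood is 000; the next row has 0 there.

0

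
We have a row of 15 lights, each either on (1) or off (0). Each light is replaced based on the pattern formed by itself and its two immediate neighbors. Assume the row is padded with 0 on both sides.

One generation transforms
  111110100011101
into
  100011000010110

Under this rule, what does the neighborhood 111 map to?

0

At position 1 the neighborhood is 111; the next row has 0 there.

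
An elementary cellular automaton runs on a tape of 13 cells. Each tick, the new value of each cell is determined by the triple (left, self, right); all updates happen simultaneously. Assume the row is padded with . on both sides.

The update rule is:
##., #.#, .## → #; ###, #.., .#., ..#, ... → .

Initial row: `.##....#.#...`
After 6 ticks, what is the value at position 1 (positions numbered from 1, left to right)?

.##.....#....
.##..........
.##..........  (fixed point — unchanged through tick 6)
position 1 holds .

.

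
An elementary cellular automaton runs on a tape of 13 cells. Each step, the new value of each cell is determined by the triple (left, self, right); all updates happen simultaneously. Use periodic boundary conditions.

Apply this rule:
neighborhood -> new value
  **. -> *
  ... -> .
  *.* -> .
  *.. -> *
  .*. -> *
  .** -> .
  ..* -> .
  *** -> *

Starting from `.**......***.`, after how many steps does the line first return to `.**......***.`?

..**......***
*..**......**
**..**......*
***..**......
.***..**.....
..***..**....
...***..**...
....***..**..
.....***..**.
......***..**
*......***..*
**......***..
.**......***.

13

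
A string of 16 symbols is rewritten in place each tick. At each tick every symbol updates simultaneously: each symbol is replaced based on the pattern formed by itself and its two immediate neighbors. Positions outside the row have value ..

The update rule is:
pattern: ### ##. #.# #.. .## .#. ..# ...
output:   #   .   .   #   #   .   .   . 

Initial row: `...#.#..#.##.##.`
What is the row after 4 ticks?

......#...#..#.#
.......#...#....
........#...#...
.........#...#..

.........#...#..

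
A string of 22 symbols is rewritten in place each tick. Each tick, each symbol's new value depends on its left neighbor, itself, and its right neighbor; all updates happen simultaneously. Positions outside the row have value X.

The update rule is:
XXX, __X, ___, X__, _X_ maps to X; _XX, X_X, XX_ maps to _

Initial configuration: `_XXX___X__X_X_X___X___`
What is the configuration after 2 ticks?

XXX__XXXXX__X__XXXXXXX

tick 1: __X_XXXXXXX_X_XXXXXXXX
tick 2: XXX__XXXXX__X__XXXXXXX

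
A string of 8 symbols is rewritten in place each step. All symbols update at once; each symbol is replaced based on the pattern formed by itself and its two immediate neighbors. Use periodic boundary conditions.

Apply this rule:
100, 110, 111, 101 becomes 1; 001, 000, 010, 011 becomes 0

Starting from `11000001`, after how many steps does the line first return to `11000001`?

8

11100000
01110000
00111000
00011100
00001110
00000111
10000011
11000001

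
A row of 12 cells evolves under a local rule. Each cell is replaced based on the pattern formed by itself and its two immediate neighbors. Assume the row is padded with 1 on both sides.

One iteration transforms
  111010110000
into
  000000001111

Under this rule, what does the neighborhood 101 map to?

At position 3 the neighborhood is 101; the next row has 0 there.

0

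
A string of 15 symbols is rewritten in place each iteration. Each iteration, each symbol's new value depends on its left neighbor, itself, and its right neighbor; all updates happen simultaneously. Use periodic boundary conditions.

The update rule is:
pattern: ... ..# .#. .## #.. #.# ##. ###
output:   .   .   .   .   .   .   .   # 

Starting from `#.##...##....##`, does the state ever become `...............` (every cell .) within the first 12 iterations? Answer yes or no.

iteration 1: ..............#
iteration 2: ...............
all cells are . at iteration 2

yes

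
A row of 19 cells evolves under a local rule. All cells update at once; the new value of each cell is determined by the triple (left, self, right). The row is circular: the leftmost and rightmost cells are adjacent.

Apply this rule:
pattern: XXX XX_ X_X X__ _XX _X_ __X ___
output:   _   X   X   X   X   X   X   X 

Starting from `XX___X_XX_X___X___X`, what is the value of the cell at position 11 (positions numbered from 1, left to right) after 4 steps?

_

_XXXXXXXXXXXXXXXXXX
XX________________X
_XXXXXXXXXXXXXXXXXX  (repeats step 1; period 2)
step 4: XX________________X
position 11 holds _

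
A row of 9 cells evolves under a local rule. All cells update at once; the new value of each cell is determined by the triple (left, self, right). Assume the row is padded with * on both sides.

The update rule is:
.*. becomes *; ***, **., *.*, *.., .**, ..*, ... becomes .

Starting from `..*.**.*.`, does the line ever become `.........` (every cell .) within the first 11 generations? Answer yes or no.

generation 1: ..*....*.
generation 2: ..*....*.  (fixed point — unchanged through generation 11)
generation 11 is ..*....*., still not uniform .

no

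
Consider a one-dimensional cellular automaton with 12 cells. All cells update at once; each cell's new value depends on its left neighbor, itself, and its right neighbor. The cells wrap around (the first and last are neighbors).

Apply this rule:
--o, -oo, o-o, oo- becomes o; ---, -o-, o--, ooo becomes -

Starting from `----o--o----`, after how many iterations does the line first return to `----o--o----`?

---o--o-----
--o--o------
-o--o-------
o--o--------
--o--------o
-o--------o-
o--------o--
--------o--o
-------o--o-
------o--o--
-----o--o---
----o--o----

12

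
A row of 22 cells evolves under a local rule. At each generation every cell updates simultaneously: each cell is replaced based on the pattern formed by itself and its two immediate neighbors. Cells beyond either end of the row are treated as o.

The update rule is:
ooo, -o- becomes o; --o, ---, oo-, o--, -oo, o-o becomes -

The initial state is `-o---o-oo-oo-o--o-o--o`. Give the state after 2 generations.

-o---o-------o--o-o---

-o---o-------o--o-o---
-o---o-------o--o-o---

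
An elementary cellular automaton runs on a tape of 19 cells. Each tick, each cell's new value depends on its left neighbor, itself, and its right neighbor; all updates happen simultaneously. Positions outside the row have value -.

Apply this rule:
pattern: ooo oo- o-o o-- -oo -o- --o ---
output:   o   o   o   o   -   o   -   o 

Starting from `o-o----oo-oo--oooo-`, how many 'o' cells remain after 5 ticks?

oooooo--oo-oo--oooo
-oooooo--oo-oo--ooo
--oooooo--oo-oo--oo
o--oooooo--oo-oo--o
oo--oooooo--oo-oo-o
count of o: 13

13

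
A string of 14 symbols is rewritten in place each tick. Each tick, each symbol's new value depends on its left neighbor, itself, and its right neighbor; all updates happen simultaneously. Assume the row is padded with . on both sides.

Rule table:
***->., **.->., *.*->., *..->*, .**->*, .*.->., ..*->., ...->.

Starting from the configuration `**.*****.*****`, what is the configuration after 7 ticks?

......*..*....

*..*.....*....
.*..*.....*...
..*..*.....*..
...*..*.....*.
....*..*.....*
.....*..*.....
......*..*....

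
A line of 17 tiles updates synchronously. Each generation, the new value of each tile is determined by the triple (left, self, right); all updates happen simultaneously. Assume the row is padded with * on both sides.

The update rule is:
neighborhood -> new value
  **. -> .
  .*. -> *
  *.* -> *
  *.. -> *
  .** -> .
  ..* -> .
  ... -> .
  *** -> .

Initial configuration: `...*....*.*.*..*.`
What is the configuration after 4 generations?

*..**...******.**
.*...*........*..
***..**.......**.
...*...*........*

...*...*........*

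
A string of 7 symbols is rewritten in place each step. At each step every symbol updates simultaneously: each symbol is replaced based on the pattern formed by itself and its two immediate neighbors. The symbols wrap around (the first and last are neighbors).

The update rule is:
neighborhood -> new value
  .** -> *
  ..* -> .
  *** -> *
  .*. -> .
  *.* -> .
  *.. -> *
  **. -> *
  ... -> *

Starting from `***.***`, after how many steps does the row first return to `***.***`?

1

***.***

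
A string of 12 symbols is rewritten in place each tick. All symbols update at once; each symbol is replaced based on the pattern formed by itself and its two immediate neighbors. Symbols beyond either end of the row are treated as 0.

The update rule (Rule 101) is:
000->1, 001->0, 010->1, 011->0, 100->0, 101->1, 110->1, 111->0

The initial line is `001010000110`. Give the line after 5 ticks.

011101010010

tick 1: 101110110010
tick 2: 110011010010
tick 3: 010001110010
tick 4: 010100010010
tick 5: 011101010010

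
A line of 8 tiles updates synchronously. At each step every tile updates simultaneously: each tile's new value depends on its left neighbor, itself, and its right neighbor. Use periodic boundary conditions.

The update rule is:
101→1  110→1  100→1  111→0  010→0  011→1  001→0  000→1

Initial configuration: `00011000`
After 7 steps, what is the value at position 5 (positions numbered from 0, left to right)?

1

step 1: 11011111
step 2: 01110000
step 3: 01011111
step 4: 10110001
step 5: 11111101
step 6: 00000111
step 7: 11110101
position 5 holds 1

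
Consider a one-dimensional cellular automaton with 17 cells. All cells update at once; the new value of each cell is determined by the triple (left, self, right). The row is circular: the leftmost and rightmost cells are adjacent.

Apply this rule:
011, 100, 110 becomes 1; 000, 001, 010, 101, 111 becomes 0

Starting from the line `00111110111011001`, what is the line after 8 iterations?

10100010101011100
00010000000010110
00001000000000111
10000100000000101
11000010000000001
01100001000000001
01110000100000000
01011000010000000

01011000010000000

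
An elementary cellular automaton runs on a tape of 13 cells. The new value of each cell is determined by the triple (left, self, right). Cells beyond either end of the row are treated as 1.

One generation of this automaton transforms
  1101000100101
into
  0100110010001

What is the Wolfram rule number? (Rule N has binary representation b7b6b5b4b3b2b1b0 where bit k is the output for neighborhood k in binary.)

position 0: 111 → 0  (bit 7 = 0)
position 1: 110 → 1  (bit 6 = 1)
position 2: 101 → 0  (bit 5 = 0)
position 4: 100 → 1  (bit 4 = 1)
position 12: 011 → 1  (bit 3 = 1)
position 3: 010 → 0  (bit 2 = 0)
position 6: 001 → 0  (bit 1 = 0)
position 5: 000 → 1  (bit 0 = 1)
bits b7..b0 = 01011001 = 89

89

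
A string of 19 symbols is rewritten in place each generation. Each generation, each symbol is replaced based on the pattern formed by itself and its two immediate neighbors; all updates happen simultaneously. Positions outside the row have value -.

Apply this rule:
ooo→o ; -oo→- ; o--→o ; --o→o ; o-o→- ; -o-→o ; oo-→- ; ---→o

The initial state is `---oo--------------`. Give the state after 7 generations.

ooo--oooooooooooooo
-o-oo-oooooooooooo-
oo-----oooooooooo-o
--ooooo-oooooooo--o
oo-ooo---oooooo-ooo
----o-ooo-oooo---o-
ooooo--o---oo-ooooo

ooooo--o---oo-ooooo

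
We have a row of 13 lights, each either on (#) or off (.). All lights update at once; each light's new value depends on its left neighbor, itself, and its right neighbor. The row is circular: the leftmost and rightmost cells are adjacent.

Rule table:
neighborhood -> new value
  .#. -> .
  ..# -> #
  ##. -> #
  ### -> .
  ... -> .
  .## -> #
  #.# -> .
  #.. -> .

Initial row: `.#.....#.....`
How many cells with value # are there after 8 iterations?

2

#.....#......
.....#......#
....#......#.
...#......#..
..#......#...
.#......#....
#......#.....
......#.....#
count of #: 2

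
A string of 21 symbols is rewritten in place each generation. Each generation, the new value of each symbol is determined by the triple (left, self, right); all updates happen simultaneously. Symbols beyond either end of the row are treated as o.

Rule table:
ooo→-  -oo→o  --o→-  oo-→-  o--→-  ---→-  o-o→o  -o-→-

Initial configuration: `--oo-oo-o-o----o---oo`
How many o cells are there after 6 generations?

1

--o-oo-o-o---------o-
---oo-o-o-----------o
---o-o-o------------o
----o-o-------------o
-----o--------------o
--------------------o
count of o: 1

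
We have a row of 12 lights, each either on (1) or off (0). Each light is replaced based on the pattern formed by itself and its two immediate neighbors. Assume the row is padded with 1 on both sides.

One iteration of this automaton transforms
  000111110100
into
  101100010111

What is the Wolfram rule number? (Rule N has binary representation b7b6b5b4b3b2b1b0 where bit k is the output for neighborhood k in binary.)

position 4: 111 → 0  (bit 7 = 0)
position 7: 110 → 1  (bit 6 = 1)
position 8: 101 → 0  (bit 5 = 0)
position 0: 100 → 1  (bit 4 = 1)
position 3: 011 → 1  (bit 3 = 1)
position 9: 010 → 1  (bit 2 = 1)
position 2: 001 → 1  (bit 1 = 1)
position 1: 000 → 0  (bit 0 = 0)
bits b7..b0 = 01011110 = 94

94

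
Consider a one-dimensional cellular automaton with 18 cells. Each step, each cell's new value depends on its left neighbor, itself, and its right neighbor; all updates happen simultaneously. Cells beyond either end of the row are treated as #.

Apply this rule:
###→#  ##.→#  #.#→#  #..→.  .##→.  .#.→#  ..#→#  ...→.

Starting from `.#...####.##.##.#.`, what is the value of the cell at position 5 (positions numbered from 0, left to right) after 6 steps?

#

step 1: ##..#.####.##.####
step 2: ##.###.####.##.###
step 3: ###.###.####.##.##
step 4: ####.###.####.##.#
step 5: #####.###.####.##.
step 6: ######.###.####.##
position 5 holds #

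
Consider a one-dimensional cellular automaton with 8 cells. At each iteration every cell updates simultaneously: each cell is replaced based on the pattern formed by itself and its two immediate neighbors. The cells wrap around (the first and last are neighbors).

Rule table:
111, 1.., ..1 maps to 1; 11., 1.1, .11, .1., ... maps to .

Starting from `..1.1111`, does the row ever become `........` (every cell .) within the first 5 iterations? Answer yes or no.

11...11.
..1.1...
.1...1..
1.1.1.1.
........
all cells are . at iteration 5

yes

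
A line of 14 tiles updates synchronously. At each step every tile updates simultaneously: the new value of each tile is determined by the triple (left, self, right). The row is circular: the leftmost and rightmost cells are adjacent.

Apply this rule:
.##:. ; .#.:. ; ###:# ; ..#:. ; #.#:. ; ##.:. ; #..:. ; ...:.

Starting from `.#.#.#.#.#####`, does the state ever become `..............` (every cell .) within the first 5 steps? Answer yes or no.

..........###.
...........#..
..............
all cells are . at step 3

yes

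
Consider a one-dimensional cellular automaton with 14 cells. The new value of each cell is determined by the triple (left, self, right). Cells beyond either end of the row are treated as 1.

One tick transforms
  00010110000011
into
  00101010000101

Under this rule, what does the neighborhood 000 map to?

At position 1 the neighborhood is 000; the next row has 0 there.

0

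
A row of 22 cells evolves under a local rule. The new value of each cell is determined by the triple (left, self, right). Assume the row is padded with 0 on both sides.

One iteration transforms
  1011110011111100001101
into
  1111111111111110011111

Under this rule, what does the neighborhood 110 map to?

1

At position 5 the neighborhood is 110; the next row has 1 there.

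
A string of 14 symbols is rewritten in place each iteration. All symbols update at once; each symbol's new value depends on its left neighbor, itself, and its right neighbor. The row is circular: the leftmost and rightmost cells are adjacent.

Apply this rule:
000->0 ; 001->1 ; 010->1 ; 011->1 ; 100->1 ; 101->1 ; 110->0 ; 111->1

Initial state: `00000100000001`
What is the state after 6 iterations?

11011101110111

iteration 1: 10001110000011
iteration 2: 01011101000111
iteration 3: 11111011101110
iteration 4: 11110111011101
iteration 5: 11101110111011
iteration 6: 11011101110111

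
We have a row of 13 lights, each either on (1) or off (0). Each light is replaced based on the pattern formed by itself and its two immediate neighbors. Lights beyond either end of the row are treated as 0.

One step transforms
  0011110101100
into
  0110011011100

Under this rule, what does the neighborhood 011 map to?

At position 2 the neighborhood is 011; the next row has 1 there.

1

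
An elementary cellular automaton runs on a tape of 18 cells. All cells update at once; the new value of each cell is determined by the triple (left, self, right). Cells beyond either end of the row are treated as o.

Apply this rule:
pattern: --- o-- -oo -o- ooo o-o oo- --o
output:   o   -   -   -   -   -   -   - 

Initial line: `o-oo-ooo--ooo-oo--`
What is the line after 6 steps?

------------------
-oooooooooooooooo-
------------------  (repeats step 1; period 2)
step 6: -oooooooooooooooo-

-oooooooooooooooo-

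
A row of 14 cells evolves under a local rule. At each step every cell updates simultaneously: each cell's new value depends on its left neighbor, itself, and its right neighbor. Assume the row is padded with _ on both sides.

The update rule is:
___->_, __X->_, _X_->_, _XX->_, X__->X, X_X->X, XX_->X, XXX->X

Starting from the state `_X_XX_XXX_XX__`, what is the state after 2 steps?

___X_XX_XXX_XX

__X_XX_XXX_XX_
___X_XX_XXX_XX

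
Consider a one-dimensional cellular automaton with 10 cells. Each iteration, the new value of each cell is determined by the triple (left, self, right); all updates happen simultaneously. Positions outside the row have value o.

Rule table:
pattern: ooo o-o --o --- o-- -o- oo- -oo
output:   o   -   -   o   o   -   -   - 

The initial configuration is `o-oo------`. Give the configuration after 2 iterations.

iteration 1: ----ooooo-
iteration 2: ooo--ooo--

ooo--ooo--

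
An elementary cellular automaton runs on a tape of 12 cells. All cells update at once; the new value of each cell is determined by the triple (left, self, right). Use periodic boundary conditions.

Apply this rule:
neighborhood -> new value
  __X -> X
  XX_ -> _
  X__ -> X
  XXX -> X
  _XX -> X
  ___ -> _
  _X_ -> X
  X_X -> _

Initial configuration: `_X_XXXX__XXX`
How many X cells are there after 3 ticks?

tick 1: _X_XXX_XXXX_
tick 2: XX_XX__XXX_X
tick 3: X__X_XXXX__X
count of X: 7

7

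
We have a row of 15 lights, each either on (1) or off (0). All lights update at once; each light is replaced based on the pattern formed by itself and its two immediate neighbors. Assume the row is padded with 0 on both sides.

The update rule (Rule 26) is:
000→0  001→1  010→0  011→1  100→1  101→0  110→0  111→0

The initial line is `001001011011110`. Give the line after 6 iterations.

011011010100000

iteration 1: 010110010010001
iteration 2: 100101101101010
iteration 3: 011001001000001
iteration 4: 110110110100010
iteration 5: 100100100010101
iteration 6: 011011010100000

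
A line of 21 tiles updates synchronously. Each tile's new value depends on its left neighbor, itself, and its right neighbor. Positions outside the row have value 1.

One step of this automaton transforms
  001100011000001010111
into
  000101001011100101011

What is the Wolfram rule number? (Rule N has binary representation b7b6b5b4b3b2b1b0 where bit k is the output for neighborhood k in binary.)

225

position 19: 111 → 1  (bit 7 = 1)
position 3: 110 → 1  (bit 6 = 1)
position 15: 101 → 1  (bit 5 = 1)
position 0: 100 → 0  (bit 4 = 0)
position 2: 011 → 0  (bit 3 = 0)
position 14: 010 → 0  (bit 2 = 0)
position 1: 001 → 0  (bit 1 = 0)
position 5: 000 → 1  (bit 0 = 1)
bits b7..b0 = 11100001 = 225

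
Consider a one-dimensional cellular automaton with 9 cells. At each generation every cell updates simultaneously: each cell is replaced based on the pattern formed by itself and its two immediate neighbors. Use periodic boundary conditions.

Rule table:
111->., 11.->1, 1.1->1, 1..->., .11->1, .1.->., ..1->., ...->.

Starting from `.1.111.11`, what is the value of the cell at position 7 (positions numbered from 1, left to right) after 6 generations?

generation 1: 1.11.1111
generation 2: 111111...
generation 3: 1....1...
generation 4: .........
generation 5: .........  (fixed point — unchanged through generation 6)
position 7 holds .

.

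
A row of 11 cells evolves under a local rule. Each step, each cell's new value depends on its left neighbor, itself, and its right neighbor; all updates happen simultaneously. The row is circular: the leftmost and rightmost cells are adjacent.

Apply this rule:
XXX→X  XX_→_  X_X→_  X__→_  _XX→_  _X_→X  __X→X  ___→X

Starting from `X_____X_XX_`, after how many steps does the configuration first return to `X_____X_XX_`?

X_XXXXX____
X__XXX__XXX
__X_X__X_XX
_XX_X_XX___
X___X____XX
__XXX_XXX_X
_X_X___X__X
_X_X_XXX_XX
_X_X__X____
XX_X_XX_XXX
X__X_____XX
__XX_XXXX_X
_X____XX__X
_X_XXX___XX
_X__X__XX__
XX_XX_X___X
X_____X_XX_

17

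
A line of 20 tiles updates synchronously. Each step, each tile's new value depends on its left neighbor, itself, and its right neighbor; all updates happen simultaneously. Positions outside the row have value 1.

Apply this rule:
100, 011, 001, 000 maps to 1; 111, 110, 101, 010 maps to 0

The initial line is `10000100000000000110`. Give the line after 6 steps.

11110000100000000000

01111011111111111100
01000010000000000011
00111101111111111110
11100001000000000000
00011110111111111111
11110000100000000000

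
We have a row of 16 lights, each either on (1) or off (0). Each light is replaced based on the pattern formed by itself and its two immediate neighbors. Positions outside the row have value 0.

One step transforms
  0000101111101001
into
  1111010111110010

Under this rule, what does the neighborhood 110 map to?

1

At position 10 the neighborhood is 110; the next row has 1 there.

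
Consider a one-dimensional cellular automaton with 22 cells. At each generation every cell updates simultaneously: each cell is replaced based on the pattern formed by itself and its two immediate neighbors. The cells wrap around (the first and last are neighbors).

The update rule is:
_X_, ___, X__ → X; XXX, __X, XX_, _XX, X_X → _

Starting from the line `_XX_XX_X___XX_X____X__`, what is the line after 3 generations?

_______XXX____XXXX_XXX
XXXXXX____XXX_________
______XXX____XXXXXXXX_

______XXX____XXXXXXXX_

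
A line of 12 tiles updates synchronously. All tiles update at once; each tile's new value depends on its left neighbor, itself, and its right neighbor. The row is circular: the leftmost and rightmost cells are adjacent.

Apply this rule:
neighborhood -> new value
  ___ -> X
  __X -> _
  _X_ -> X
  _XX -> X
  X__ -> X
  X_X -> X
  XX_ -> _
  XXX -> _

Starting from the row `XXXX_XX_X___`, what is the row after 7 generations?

X___XX_XXXX_
XXX_X_XX___X
___XXXX_XX_X
XX_X___XX_XX
__XXXX_X_XX_
X_X___XXXX_X
_XXXX_X___XX

_XXXX_X___XX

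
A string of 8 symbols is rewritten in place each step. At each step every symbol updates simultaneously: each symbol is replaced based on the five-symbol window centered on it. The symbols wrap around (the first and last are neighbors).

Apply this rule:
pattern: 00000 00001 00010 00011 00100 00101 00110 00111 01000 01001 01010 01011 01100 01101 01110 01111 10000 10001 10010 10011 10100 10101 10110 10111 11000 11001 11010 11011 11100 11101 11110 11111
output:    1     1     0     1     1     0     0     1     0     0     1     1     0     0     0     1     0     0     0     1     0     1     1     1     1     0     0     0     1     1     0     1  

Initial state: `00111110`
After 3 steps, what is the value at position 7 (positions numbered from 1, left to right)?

0

step 1: 01111011
step 2: 01101010
step 3: 10001100
position 7 holds 0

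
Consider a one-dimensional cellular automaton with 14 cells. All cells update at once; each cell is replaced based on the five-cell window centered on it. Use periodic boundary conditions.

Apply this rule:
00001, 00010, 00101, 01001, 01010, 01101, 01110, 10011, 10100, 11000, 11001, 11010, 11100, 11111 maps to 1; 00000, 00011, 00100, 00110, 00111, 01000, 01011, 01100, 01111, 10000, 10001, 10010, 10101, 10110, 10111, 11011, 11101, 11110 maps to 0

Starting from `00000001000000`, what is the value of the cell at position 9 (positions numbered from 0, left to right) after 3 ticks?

tick 1: 00000110000000
tick 2: 00010001000000
tick 3: 01100010000000
position 9 holds 0

0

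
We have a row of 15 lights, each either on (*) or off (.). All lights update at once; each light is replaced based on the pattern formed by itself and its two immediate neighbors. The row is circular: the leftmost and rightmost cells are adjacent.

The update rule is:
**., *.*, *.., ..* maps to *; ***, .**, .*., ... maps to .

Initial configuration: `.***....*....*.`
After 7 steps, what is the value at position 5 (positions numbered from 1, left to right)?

*

*..**..*.*..*.*
***.***.*.**.*.
..**..**.*.**.*
**.***.**.*.**.
.**..**.**.*.**
*.***.**.**.*.*
**..**.**.**.*.
position 5 holds *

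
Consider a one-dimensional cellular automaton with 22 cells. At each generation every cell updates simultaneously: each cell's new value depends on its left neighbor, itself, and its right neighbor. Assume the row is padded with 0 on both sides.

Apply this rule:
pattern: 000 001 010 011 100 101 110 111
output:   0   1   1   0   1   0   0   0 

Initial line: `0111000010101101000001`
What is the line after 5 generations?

0000010000001000000011

generation 1: 1000100110100001100011
generation 2: 1101111000110010010100
generation 3: 0000000101001111110110
generation 4: 0000001101110000000001
generation 5: 0000010000001000000011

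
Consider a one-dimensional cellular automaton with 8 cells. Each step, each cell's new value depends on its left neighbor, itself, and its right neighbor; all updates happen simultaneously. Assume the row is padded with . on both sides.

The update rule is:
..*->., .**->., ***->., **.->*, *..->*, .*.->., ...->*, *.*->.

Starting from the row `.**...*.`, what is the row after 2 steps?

..***..*
*...**..

*...**..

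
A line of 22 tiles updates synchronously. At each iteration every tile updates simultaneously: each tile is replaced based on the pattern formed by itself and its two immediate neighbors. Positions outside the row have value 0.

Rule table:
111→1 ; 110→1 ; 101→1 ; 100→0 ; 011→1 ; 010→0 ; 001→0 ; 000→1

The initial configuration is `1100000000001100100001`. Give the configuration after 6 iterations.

iteration 1: 1101111111101100001100
iteration 2: 1111111111111101101101
iteration 3: 1111111111111111111110
iteration 4: 1111111111111111111110  (fixed point — unchanged through iteration 6)

1111111111111111111110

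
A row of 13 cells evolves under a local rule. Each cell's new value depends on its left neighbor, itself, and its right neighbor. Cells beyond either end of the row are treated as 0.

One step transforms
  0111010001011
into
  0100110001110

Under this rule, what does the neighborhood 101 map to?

At position 4 the neighborhood is 101; the next row has 1 there.

1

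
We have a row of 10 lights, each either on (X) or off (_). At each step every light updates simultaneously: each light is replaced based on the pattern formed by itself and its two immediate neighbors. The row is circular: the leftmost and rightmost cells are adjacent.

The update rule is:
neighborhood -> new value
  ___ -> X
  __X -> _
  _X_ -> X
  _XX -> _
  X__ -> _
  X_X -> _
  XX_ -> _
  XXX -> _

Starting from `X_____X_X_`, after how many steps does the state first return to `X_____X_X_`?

X_XXX_X_X_
X_____X_X_

2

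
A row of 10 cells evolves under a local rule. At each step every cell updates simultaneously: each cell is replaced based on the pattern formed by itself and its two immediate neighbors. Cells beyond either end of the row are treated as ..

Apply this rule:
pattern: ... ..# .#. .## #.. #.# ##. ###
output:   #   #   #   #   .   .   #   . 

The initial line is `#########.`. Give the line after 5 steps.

#.#.#...#.

#.......#.
#.#######.
#.#.....#.
#.#.#####.
#.#.#...#.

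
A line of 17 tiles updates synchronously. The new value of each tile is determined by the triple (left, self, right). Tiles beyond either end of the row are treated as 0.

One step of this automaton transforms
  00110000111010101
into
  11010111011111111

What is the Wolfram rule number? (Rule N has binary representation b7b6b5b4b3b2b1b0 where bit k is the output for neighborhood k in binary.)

position 9: 111 → 1  (bit 7 = 1)
position 3: 110 → 1  (bit 6 = 1)
position 11: 101 → 1  (bit 5 = 1)
position 4: 100 → 0  (bit 4 = 0)
position 2: 011 → 0  (bit 3 = 0)
position 12: 010 → 1  (bit 2 = 1)
position 1: 001 → 1  (bit 1 = 1)
position 0: 000 → 1  (bit 0 = 1)
bits b7..b0 = 11100111 = 231

231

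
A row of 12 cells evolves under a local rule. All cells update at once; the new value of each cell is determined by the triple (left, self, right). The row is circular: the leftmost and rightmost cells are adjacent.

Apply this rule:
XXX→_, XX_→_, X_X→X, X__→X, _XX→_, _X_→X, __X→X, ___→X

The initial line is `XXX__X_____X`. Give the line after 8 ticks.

tick 1: ___XXXXXXXX_
tick 2: XXX________X
tick 3: ___XXXXXXXX_  (repeats tick 1; period 2)
tick 8: XXX________X

XXX________X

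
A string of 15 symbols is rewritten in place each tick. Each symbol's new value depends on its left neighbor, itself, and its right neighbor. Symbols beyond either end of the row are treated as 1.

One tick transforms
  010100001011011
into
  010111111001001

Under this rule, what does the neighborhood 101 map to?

At position 0 the neighborhood is 101; the next row has 0 there.

0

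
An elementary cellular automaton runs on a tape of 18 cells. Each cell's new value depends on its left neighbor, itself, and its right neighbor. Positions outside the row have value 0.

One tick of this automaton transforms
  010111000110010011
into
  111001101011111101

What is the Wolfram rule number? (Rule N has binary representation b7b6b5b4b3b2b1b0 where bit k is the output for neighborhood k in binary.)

position 4: 111 → 0  (bit 7 = 0)
position 5: 110 → 1  (bit 6 = 1)
position 2: 101 → 1  (bit 5 = 1)
position 6: 100 → 1  (bit 4 = 1)
position 3: 011 → 0  (bit 3 = 0)
position 1: 010 → 1  (bit 2 = 1)
position 0: 001 → 1  (bit 1 = 1)
position 7: 000 → 0  (bit 0 = 0)
bits b7..b0 = 01110110 = 118

118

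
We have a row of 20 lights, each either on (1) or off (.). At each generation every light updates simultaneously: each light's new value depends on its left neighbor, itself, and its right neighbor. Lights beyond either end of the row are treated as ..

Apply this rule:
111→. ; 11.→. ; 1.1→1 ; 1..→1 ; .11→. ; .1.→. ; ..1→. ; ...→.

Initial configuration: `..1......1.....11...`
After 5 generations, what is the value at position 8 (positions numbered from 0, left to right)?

.

...1......1......1..
....1......1......1.
.....1......1......1
......1......1......
.......1......1.....
position 8 holds .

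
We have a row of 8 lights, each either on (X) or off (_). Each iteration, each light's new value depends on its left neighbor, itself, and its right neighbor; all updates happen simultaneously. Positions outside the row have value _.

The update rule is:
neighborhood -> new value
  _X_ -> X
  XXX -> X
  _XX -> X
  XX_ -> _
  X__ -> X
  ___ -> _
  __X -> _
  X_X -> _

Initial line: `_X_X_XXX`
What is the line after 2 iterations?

_X_X_X_X

iteration 1: _X_X_XX_
iteration 2: _X_X_X_X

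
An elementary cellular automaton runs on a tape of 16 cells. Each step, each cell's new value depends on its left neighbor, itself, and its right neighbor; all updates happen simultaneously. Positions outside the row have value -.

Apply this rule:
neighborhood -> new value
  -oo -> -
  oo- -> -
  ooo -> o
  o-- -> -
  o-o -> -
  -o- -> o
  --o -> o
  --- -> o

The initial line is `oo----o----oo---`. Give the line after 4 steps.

---oooo-ooo---oo
ooo-oo---o--oo--
-o-----ooo-o---o
oo-oooo-o--o-ooo

oo-oooo-o--o-ooo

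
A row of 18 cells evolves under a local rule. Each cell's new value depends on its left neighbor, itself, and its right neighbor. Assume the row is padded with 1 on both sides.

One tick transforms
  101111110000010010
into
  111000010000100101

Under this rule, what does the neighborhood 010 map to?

At position 13 the neighborhood is 010; the next row has 0 there.

0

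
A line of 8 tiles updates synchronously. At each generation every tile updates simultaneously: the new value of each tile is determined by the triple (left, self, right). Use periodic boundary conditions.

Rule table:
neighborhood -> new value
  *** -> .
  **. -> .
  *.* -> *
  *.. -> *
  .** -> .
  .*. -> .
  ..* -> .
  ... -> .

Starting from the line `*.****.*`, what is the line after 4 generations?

.*....*.
..*....*
*..*....
.*..*...

.*..*...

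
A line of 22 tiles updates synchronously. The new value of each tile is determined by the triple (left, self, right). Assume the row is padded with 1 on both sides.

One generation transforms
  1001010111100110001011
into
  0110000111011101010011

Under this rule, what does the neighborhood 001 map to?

1

At position 2 the neighborhood is 001; the next row has 1 there.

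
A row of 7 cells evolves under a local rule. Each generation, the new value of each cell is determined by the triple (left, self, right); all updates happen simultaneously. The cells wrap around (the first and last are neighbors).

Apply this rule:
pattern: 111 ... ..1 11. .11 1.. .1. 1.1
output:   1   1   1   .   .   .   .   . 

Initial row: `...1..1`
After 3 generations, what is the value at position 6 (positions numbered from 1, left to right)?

.11..1.
1...1..
..11..1
position 6 holds .

.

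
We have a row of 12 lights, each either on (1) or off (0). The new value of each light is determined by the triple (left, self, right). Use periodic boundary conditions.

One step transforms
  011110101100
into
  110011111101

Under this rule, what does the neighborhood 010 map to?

1

At position 6 the neighborhood is 010; the next row has 1 there.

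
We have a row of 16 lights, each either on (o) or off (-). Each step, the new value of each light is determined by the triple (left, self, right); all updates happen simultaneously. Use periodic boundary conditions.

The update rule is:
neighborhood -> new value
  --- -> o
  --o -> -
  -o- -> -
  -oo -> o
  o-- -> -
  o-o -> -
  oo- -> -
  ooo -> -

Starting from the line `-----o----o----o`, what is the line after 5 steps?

---o-o----------

-ooo---oo---oo--
-o---o-o--o-o--o
---o------------
oo---ooooooooooo
---o-o----------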